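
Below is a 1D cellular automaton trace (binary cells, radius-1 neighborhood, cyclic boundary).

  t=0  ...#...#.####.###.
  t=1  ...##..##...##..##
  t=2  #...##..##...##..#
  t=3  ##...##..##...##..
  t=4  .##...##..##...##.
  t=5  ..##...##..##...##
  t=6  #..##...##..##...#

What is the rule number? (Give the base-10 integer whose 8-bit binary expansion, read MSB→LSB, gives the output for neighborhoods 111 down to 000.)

  nb ###: next=.  (t=0,i=10, bit7=0)
  nb ##.: next=#  (t=0,i=12, bit6=1)
  nb #.#: next=#  (t=0,i=8, bit5=1)
  nb #..: next=#  (t=0,i=4, bit4=1)
  nb .##: next=.  (t=0,i=9, bit3=0)
  nb .#.: next=#  (t=0,i=3, bit2=1)
  nb ..#: next=.  (t=0,i=2, bit1=0)
  nb ...: next=.  (t=0,i=0, bit0=0)
  bits 01110100 = 116

116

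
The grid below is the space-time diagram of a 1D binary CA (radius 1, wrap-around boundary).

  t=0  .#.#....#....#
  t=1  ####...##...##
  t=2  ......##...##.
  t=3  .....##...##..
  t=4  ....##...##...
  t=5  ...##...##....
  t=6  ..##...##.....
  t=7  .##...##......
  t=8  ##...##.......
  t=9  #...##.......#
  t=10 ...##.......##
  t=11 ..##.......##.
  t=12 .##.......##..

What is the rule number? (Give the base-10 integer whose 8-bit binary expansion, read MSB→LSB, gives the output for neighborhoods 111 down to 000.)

46

  ### -> .   bit 7 = 0  t=1,i=0
  ##. -> .   bit 6 = 0  t=1,i=3
  #.# -> #   bit 5 = 1  t=0,i=0
  #.. -> .   bit 4 = 0  t=0,i=4
  .## -> #   bit 3 = 1  t=1,i=7
  .#. -> #   bit 2 = 1  t=0,i=1
  ..# -> #   bit 1 = 1  t=0,i=7
  ... -> .   bit 0 = 0  t=0,i=5
  bits 00101110 = 46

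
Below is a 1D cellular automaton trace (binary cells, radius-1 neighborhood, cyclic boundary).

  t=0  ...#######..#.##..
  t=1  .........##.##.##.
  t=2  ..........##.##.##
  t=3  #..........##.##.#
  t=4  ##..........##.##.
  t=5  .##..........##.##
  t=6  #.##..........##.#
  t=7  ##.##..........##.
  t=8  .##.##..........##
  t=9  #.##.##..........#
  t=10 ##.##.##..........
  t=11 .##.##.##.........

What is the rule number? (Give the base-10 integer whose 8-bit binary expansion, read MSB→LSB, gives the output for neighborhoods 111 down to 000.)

  nb ###: next=.  (t=0,i=4, bit7=0)
  nb ##.: next=#  (t=0,i=9, bit6=1)
  nb #.#: next=#  (t=0,i=13, bit5=1)
  nb #..: next=#  (t=0,i=10, bit4=1)
  nb .##: next=.  (t=0,i=3, bit3=0)
  nb .#.: next=#  (t=0,i=12, bit2=1)
  nb ..#: next=.  (t=0,i=2, bit1=0)
  nb ...: next=.  (t=0,i=0, bit0=0)
  bits 01110100 = 116

116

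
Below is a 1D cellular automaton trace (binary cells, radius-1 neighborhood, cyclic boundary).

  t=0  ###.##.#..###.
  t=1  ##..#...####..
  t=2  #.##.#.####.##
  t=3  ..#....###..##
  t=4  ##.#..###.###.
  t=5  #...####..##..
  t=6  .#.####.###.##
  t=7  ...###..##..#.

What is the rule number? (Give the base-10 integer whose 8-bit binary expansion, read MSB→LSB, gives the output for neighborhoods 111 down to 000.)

  [7] ### => #  t=0,i=1
  [6] ##. => .  t=0,i=2
  [5] #.# => .  t=0,i=3
  [4] #.. => #  t=0,i=8
  [3] .## => #  t=0,i=0
  [2] .#. => .  t=0,i=7
  [1] ..# => #  t=0,i=9
  [0] ... => .  t=1,i=6
  bits 10011010 = 154

154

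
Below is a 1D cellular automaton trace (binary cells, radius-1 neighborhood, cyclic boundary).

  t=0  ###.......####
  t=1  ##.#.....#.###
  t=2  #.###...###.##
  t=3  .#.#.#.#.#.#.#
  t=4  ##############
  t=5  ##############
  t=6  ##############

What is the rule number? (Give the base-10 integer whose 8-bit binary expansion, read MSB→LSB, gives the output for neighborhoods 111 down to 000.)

  ### -> #   bit 7 = 1  t=0,i=0
  ##. -> .   bit 6 = 0  t=0,i=2
  #.# -> #   bit 5 = 1  t=1,i=2
  #.. -> #   bit 4 = 1  t=0,i=3
  .## -> .   bit 3 = 0  t=0,i=10
  .#. -> #   bit 2 = 1  t=1,i=3
  ..# -> #   bit 1 = 1  t=0,i=9
  ... -> .   bit 0 = 0  t=0,i=4
  bits 10110110 = 182

182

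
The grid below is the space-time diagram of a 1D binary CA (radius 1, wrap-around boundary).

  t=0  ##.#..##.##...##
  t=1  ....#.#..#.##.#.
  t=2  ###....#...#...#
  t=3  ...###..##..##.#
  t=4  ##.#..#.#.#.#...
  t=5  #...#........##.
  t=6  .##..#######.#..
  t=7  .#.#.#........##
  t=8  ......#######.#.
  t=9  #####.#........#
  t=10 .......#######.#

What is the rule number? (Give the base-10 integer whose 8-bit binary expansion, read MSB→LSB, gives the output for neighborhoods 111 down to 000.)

  [7] ### => .  t=0,i=0
  [6] ##. => .  t=0,i=1
  [5] #.# => .  t=0,i=2
  [4] #.. => #  t=0,i=4
  [3] .## => #  t=0,i=6
  [2] .#. => .  t=0,i=3
  [1] ..# => .  t=0,i=5
  [0] ... => #  t=0,i=12
  bits 00011001 = 25

25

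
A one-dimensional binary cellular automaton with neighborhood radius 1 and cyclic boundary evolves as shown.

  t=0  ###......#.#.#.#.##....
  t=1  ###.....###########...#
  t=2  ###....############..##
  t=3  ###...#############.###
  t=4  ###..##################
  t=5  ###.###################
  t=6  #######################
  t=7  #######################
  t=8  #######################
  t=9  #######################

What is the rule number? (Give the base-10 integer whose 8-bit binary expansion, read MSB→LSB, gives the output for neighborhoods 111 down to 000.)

238

  [7] ### => #  t=0,i=1
  [6] ##. => #  t=0,i=2
  [5] #.# => #  t=0,i=10
  [4] #.. => .  t=0,i=3
  [3] .## => #  t=0,i=0
  [2] .#. => #  t=0,i=9
  [1] ..# => #  t=0,i=8
  [0] ... => .  t=0,i=4
  bits 11101110 = 238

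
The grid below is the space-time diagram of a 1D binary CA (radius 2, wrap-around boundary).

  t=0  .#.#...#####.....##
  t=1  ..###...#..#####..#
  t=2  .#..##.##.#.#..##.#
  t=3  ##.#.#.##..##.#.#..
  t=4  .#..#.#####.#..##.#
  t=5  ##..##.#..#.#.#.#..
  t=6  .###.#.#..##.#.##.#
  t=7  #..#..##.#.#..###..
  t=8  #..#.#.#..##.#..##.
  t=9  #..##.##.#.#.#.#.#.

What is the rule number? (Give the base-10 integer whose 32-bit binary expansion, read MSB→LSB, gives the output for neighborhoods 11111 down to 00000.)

861519159

  nb #####: next=.  (t=0,i=9, bit31=0)
  nb ####.: next=.  (t=0,i=10, bit30=0)
  nb ###.#: next=#  (t=4,i=10, bit29=1)
  nb ###..: next=#  (t=0,i=11, bit28=1)
  nb ##.##: next=.  (t=2,i=6, bit27=0)
  nb ##.#.: next=.  (t=0,i=0, bit26=0)
  nb ##..#: next=#  (t=1,i=16, bit25=1)
  nb ##...: next=#  (t=0,i=12, bit24=1)
  nb #.###: next=.  (t=4,i=6, bit23=0)
  nb #.##.: next=#  (t=2,i=7, bit22=1)
  nb #.#.#: next=.  (t=0,i=1, bit21=0)
  nb #.#..: next=#  (t=0,i=3, bit20=1)
  nb #..##: next=#  (t=1,i=1, bit19=1)
  nb #..#.: next=.  (t=1,i=17, bit18=0)
  nb #...#: next=.  (t=0,i=5, bit17=0)
  nb #....: next=#  (t=0,i=13, bit16=1)
  nb .####: next=#  (t=0,i=8, bit15=1)
  nb .###.: next=.  (t=1,i=3, bit14=0)
  nb .##.#: next=#  (t=0,i=18, bit13=1)
  nb .##..: next=#  (t=3,i=8, bit12=1)
  nb .#.##: next=#  (t=3,i=6, bit11=1)
  nb .#.#.: next=#  (t=0,i=2, bit10=1)
  nb .#..#: next=.  (t=1,i=0, bit9=0)
  nb .#...: next=#  (t=0,i=4, bit8=1)
  nb ..###: next=.  (t=0,i=7, bit7=0)
  nb ..##.: next=.  (t=0,i=17, bit6=0)
  nb ..#.#: next=#  (t=4,i=4, bit5=1)
  nb ..#..: next=#  (t=1,i=8, bit4=1)
  nb ...##: next=.  (t=0,i=6, bit3=0)
  nb ...#.: next=#  (t=1,i=7, bit2=1)
  nb ....#: next=#  (t=0,i=15, bit1=1)
  nb .....: next=#  (t=0,i=14, bit0=1)
  bits 00110011010110011011110100110111 = 861519159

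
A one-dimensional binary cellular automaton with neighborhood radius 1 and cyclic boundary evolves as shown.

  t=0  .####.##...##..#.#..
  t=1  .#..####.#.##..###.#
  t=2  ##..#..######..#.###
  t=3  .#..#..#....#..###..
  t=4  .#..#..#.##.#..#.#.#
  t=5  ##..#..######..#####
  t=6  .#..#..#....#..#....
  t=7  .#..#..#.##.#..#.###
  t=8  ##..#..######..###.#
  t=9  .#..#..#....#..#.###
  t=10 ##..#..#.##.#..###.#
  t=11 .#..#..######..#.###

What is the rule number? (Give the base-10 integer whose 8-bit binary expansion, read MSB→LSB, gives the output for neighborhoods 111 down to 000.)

  ### -> .   bit 7 = 0  t=0,i=2
  ##. -> #   bit 6 = 1  t=0,i=4
  #.# -> #   bit 5 = 1  t=0,i=5
  #.. -> .   bit 4 = 0  t=0,i=8
  .## -> #   bit 3 = 1  t=0,i=1
  .#. -> #   bit 2 = 1  t=0,i=15
  ..# -> .   bit 1 = 0  t=0,i=0
  ... -> #   bit 0 = 1  t=0,i=9
  bits 01101101 = 109

109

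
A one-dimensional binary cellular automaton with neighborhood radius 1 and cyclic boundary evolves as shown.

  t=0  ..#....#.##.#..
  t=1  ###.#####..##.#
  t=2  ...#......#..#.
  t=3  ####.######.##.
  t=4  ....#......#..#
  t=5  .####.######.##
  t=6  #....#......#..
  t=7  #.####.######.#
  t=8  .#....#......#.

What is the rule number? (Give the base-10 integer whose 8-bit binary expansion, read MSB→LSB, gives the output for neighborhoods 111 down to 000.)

39

  nb ###: next=.  (t=1,i=0, bit7=0)
  nb ##.: next=.  (t=0,i=10, bit6=0)
  nb #.#: next=#  (t=0,i=8, bit5=1)
  nb #..: next=.  (t=0,i=3, bit4=0)
  nb .##: next=.  (t=0,i=9, bit3=0)
  nb .#.: next=#  (t=0,i=2, bit2=1)
  nb ..#: next=#  (t=0,i=1, bit1=1)
  nb ...: next=#  (t=0,i=0, bit0=1)
  bits 00100111 = 39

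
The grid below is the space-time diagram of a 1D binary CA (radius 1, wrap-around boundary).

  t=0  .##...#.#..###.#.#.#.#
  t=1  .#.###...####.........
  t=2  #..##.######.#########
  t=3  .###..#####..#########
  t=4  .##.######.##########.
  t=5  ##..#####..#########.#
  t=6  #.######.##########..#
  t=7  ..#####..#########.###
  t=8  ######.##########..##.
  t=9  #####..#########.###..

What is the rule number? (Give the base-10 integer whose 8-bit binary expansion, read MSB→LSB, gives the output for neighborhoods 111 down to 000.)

  [7] ### => #  t=0,i=12
  [6] ##. => .  t=0,i=2
  [5] #.# => .  t=0,i=0
  [4] #.. => #  t=0,i=3
  [3] .## => #  t=0,i=1
  [2] .#. => .  t=0,i=6
  [1] ..# => #  t=0,i=5
  [0] ... => #  t=0,i=4
  bits 10011011 = 155

155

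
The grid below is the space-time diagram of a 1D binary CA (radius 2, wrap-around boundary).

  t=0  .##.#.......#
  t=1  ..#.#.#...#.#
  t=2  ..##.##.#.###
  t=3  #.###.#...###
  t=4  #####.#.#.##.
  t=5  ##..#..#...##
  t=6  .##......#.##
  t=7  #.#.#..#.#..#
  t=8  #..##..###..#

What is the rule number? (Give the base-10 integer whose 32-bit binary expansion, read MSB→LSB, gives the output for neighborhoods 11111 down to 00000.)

  ##### -> .   bit 31 = 0  t=4,i=2
  ####. -> .   bit 30 = 0  t=3,i=12
  ###.# -> #   bit 29 = 1  t=3,i=0
  ###.. -> #   bit 28 = 1  t=2,i=12
  ##.## -> #   bit 27 = 1  t=2,i=4
  ##.#. -> .   bit 26 = 0  t=0,i=3
  ##..# -> #   bit 25 = 1  t=2,i=0
  ##... -> .   bit 24 = 0  t=6,i=3
  #.### -> #   bit 23 = 1  t=2,i=10
  #.##. -> .   bit 22 = 0  t=0,i=1
  #.#.# -> .   bit 21 = 0  t=1,i=4
  #.#.. -> #   bit 20 = 1  t=0,i=4
  #..## -> .   bit 19 = 0  t=2,i=1
  #..#. -> .   bit 18 = 0  t=1,i=1
  #...# -> #   bit 17 = 1  t=1,i=8
  #.... -> #   bit 16 = 1  t=0,i=6
  .#### -> #   bit 15 = 1  t=3,i=11
  .###. -> #   bit 14 = 1  t=2,i=11
  .##.# -> #   bit 13 = 1  t=0,i=2
  .##.. -> #   bit 12 = 1  t=6,i=2
  .#.## -> .   bit 11 = 0  t=0,i=0
  .#.#. -> #   bit 10 = 1  t=1,i=3
  .#..# -> .   bit 9 = 0  t=1,i=0
  .#... -> .   bit 8 = 0  t=0,i=5
  ..### -> #   bit 7 = 1  t=3,i=10
  ..##. -> #   bit 6 = 1  t=2,i=2
  ..#.# -> #   bit 5 = 1  t=0,i=12
  ..#.. -> .   bit 4 = 0  t=5,i=4
  ...## -> .   bit 3 = 0  t=3,i=9
  ...#. -> .   bit 2 = 0  t=0,i=11
  ....# -> #   bit 1 = 1  t=0,i=10
  ..... -> .   bit 0 = 0  t=0,i=7
  bits 00111010100100111111010011100010 = 982775010

982775010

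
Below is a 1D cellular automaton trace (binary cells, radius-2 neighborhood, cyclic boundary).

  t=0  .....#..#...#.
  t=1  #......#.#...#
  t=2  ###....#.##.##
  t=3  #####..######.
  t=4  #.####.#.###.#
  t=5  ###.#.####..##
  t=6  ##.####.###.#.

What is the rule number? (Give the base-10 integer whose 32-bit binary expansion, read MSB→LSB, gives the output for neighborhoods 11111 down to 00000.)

  #####|#  b31=1 t=2,i=0
  ####.|#  b30=1 t=2,i=1
  ###.#|.  b29=0 t=3,i=12
  ###..|#  b28=1 t=2,i=2
  ##.##|#  b27=1 t=2,i=11
  ##.#.|#  b26=1 t=4,i=6
  ##..#|#  b25=1 t=3,i=5
  ##...|#  b24=1 t=1,i=1
  #.###|#  b23=1 t=2,i=12
  #.##.|#  b22=1 t=2,i=9
  #.#.#|#  b21=1 t=4,i=7
  #.#..|#  b20=1 t=1,i=9
  #..##|.  b19=0 t=3,i=6
  #..#.|#  b18=1 t=0,i=7
  #...#|.  b17=0 t=0,i=10
  #....|#  b16=1 t=0,i=0
  .####|.  b15=0 t=2,i=13
  .###.|.  b14=0 t=4,i=10
  .##.#|#  b13=1 t=2,i=10
  .##..|#  b12=1 t=1,i=0
  .#.##|#  b11=1 t=2,i=8
  .#.#.|.  b10=0 t=1,i=8
  .#..#|.  b9=0 t=0,i=6
  .#...|#  b8=1 t=0,i=9
  ..###|#  b7=1 t=3,i=7
  ..##.|#  b6=1 t=1,i=13
  ..#.#|#  b5=1 t=1,i=7
  ..#..|.  b4=0 t=0,i=5
  ...##|#  b3=1 t=1,i=12
  ...#.|.  b2=0 t=0,i=4
  ....#|.  b1=0 t=0,i=3
  .....|.  b0=0 t=0,i=1
  bits 11011111111101010011100111101000 = 3757390312

3757390312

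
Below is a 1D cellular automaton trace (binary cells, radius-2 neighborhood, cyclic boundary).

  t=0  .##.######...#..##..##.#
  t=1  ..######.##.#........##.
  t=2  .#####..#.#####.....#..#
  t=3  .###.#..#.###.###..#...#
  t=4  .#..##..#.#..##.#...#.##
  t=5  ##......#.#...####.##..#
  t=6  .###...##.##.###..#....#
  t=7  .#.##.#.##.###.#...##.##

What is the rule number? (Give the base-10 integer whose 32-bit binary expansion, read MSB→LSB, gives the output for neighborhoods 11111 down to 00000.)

  [31] ##### => #  t=0,i=6
  [30] ####. => .  t=0,i=8
  [29] ###.# => .  t=1,i=7
  [28] ###.. => #  t=0,i=9
  [27] ##.## => #  t=0,i=3
  [26] ##.#. => #  t=0,i=22
  [25] ##..# => .  t=0,i=18
  [24] ##... => #  t=0,i=10
  [23] #.### => #  t=0,i=4
  [22] #.##. => .  t=0,i=1
  [21] #.#.# => .  t=0,i=23
  [20] #.#.. => #  t=1,i=12
  [19] #..## => .  t=0,i=15
  [18] #..#. => .  t=2,i=7
  [17] #...# => .  t=0,i=11
  [16] #.... => #  t=1,i=14
  [15] .#### => #  t=0,i=5
  [14] .###. => .  t=3,i=2
  [13] .##.# => #  t=0,i=2
  [12] .##.. => .  t=0,i=17
  [11] .#.## => .  t=0,i=0
  [10] .#.#. => .  t=4,i=9
  [9] .#..# => .  t=0,i=14
  [8] .#... => #  t=1,i=13
  [7] ..### => #  t=1,i=2
  [6] ..##. => .  t=0,i=16
  [5] ..#.# => #  t=2,i=8
  [4] ..#.. => .  t=0,i=13
  [3] ...## => #  t=1,i=1
  [2] ...#. => #  t=0,i=12
  [1] ....# => .  t=1,i=19
  [0] ..... => .  t=1,i=15
  bits 10011101100100011010000110101100 = 2643567020

2643567020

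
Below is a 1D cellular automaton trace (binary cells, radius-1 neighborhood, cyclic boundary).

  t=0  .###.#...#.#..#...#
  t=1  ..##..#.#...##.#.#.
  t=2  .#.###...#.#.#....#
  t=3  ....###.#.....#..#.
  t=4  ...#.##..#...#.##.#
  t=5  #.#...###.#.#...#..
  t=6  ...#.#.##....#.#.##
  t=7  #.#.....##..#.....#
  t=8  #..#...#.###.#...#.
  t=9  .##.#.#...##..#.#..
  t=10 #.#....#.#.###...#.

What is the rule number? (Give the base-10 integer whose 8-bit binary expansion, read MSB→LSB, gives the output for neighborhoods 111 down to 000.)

210

  ###|#  b7=1 t=0,i=2
  ##.|#  b6=1 t=0,i=3
  #.#|.  b5=0 t=0,i=0
  #..|#  b4=1 t=0,i=6
  .##|.  b3=0 t=0,i=1
  .#.|.  b2=0 t=0,i=5
  ..#|#  b1=1 t=0,i=8
  ...|.  b0=0 t=0,i=7
  bits 11010010 = 210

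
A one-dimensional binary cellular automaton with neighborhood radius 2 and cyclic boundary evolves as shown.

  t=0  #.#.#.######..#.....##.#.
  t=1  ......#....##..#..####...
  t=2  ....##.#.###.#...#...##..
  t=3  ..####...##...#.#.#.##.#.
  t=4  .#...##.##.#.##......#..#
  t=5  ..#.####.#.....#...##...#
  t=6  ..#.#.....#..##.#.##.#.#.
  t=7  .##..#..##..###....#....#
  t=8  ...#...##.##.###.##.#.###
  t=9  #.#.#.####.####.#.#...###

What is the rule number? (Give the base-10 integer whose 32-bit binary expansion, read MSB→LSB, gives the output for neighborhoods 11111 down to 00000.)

461922670

  #####|.  b31=0 t=0,i=8
  ####.|.  b30=0 t=0,i=10
  ###.#|.  b29=0 t=2,i=11
  ###..|#  b28=1 t=0,i=11
  ##.##|#  b27=1 t=4,i=7
  ##.#.|.  b26=0 t=0,i=22
  ##..#|#  b25=1 t=0,i=12
  ##...|#  b24=1 t=1,i=22
  #.###|#  b23=1 t=0,i=6
  #.##.|.  b22=0 t=3,i=20
  #.#.#|.  b21=0 t=0,i=0
  #.#..|.  b20=0 t=2,i=13
  #..##|#  b19=1 t=1,i=17
  #..#.|.  b18=0 t=0,i=13
  #...#|.  b17=0 t=2,i=15
  #....|.  b16=0 t=0,i=16
  .####|.  b15=0 t=0,i=7
  .###.|#  b14=1 t=2,i=10
  .##.#|#  b13=1 t=0,i=21
  .##..|.  b12=0 t=1,i=12
  .#.##|.  b11=0 t=0,i=5
  .#.#.|.  b10=0 t=0,i=1
  .#..#|.  b9=0 t=1,i=16
  .#...|#  b8=1 t=0,i=15
  ..###|.  b7=0 t=1,i=18
  ..##.|#  b6=1 t=0,i=20
  ..#.#|#  b5=1 t=3,i=14
  ..#..|.  b4=0 t=0,i=14
  ...##|#  b3=1 t=0,i=19
  ...#.|#  b2=1 t=1,i=5
  ....#|#  b1=1 t=0,i=18
  .....|.  b0=0 t=0,i=17
  bits 00011011100010000110000101101110 = 461922670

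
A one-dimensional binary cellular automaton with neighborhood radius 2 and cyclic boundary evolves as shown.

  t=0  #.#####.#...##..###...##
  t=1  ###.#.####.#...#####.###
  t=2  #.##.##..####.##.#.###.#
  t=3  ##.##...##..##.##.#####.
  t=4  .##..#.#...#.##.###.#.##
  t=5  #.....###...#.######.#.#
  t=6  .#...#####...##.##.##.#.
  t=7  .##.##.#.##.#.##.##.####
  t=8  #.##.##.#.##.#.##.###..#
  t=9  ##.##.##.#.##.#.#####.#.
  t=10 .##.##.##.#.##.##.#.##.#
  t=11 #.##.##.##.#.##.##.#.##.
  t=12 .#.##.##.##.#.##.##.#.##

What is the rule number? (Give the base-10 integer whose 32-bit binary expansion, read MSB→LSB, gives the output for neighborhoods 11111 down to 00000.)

3180883864

  nb #####: next=#  (t=0,i=4, bit31=1)
  nb ####.: next=.  (t=0,i=5, bit30=0)
  nb ###.#: next=#  (t=0,i=0, bit29=1)
  nb ###..: next=#  (t=0,i=18, bit28=1)
  nb ##.##: next=#  (t=0,i=1, bit27=1)
  nb ##.#.: next=#  (t=0,i=7, bit26=1)
  nb ##..#: next=.  (t=0,i=14, bit25=0)
  nb ##...: next=#  (t=0,i=19, bit24=1)
  nb #.###: next=#  (t=0,i=2, bit23=1)
  nb #.##.: next=.  (t=2,i=2, bit22=0)
  nb #.#.#: next=.  (t=1,i=4, bit21=0)
  nb #.#..: next=#  (t=0,i=8, bit20=1)
  nb #..##: next=#  (t=0,i=15, bit19=1)
  nb #..#.: next=.  (t=4,i=4, bit18=0)
  nb #...#: next=.  (t=0,i=10, bit17=0)
  nb #....: next=.  (t=5,i=2, bit16=0)
  nb .####: next=.  (t=0,i=3, bit15=0)
  nb .###.: next=#  (t=0,i=17, bit14=1)
  nb .##.#: next=#  (t=2,i=0, bit13=1)
  nb .##..: next=.  (t=0,i=13, bit12=0)
  nb .#.##: next=#  (t=1,i=5, bit11=1)
  nb .#.#.: next=#  (t=4,i=6, bit10=1)
  nb .#..#: next=#  (t=6,i=23, bit9=1)
  nb .#...: next=#  (t=0,i=9, bit8=1)
  nb ..###: next=#  (t=0,i=16, bit7=1)
  nb ..##.: next=.  (t=0,i=12, bit6=0)
  nb ..#.#: next=.  (t=4,i=5, bit5=0)
  nb ..#..: next=#  (t=6,i=1, bit4=1)
  nb ...##: next=#  (t=0,i=11, bit3=1)
  nb ...#.: next=.  (t=4,i=10, bit2=0)
  nb ....#: next=.  (t=5,i=4, bit1=0)
  nb .....: next=.  (t=5,i=3, bit0=0)
  bits 10111101100110000110111110011000 = 3180883864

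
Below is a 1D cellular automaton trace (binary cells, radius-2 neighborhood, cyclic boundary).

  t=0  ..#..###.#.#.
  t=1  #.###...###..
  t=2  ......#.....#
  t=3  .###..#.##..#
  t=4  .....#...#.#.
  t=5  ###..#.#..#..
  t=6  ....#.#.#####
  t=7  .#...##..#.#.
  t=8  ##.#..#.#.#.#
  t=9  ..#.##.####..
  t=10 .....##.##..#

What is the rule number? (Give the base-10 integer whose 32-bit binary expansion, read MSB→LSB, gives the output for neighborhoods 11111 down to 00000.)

  [31] ##### => .  t=6,i=10
  [30] ####. => #  t=6,i=11
  [29] ###.# => .  t=0,i=7
  [28] ###.. => .  t=1,i=4
  [27] ##.## => #  t=9,i=6
  [26] ##.#. => #  t=0,i=8
  [25] ##..# => .  t=1,i=11
  [24] ##... => .  t=1,i=5
  [23] #.### => .  t=1,i=2
  [22] #.##. => .  t=3,i=8
  [21] #.#.# => #  t=0,i=9
  [20] #.#.. => .  t=0,i=11
  [19] #..## => #  t=0,i=4
  [18] #..#. => #  t=1,i=12
  [17] #...# => #  t=0,i=0
  [16] #.... => #  t=2,i=1
  [15] .#### => #  t=6,i=9
  [14] .###. => .  t=0,i=6
  [13] .##.# => #  t=9,i=5
  [12] .##.. => #  t=3,i=9
  [11] .#.## => .  t=1,i=1
  [10] .#.#. => #  t=0,i=10
  [9] .#..# => #  t=0,i=3
  [8] .#... => .  t=0,i=12
  [7] ..### => .  t=0,i=5
  [6] ..##. => .  t=7,i=5
  [5] ..#.# => .  t=1,i=0
  [4] ..#.. => #  t=0,i=2
  [3] ...## => .  t=1,i=7
  [2] ...#. => .  t=0,i=1
  [1] ....# => .  t=2,i=4
  [0] ..... => #  t=2,i=2
  bits 01001100001011111011011000010001 = 1278195217

1278195217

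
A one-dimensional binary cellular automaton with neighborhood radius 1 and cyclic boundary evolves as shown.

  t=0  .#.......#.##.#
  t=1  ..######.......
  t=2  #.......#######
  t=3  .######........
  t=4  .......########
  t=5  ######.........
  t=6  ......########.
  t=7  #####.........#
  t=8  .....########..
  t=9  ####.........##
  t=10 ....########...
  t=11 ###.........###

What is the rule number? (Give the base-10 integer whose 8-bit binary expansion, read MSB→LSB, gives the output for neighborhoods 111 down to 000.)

  [7] ### => .  t=1,i=3
  [6] ##. => .  t=0,i=12
  [5] #.# => .  t=0,i=0
  [4] #.. => #  t=0,i=2
  [3] .## => .  t=0,i=11
  [2] .#. => .  t=0,i=1
  [1] ..# => .  t=0,i=8
  [0] ... => #  t=0,i=3
  bits 00010001 = 17

17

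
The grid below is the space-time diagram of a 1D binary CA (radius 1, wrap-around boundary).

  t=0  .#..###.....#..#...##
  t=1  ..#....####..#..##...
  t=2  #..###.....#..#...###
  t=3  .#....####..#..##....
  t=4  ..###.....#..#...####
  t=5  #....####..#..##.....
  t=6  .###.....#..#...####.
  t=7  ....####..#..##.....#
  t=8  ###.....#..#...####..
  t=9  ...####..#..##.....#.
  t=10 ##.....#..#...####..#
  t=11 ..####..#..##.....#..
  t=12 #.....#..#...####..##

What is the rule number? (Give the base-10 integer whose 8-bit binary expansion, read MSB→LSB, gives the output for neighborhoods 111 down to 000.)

  [7] ### => .  t=0,i=5
  [6] ##. => .  t=0,i=6
  [5] #.# => .  t=0,i=0
  [4] #.. => #  t=0,i=2
  [3] .## => .  t=0,i=4
  [2] .#. => .  t=0,i=1
  [1] ..# => .  t=0,i=3
  [0] ... => #  t=0,i=8
  bits 00010001 = 17

17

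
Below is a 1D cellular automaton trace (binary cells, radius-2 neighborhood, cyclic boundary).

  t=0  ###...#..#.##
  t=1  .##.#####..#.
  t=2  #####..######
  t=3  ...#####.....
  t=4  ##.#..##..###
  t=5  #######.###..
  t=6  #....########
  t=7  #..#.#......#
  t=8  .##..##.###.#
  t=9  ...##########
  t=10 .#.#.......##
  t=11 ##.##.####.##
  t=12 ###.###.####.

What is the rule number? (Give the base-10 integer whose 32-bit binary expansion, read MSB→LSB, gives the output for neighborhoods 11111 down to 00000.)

2126406615

  nb #####: next=.  (t=0,i=0, bit31=0)
  nb ####.: next=#  (t=0,i=1, bit30=1)
  nb ###.#: next=#  (t=4,i=1, bit29=1)
  nb ###..: next=#  (t=0,i=2, bit28=1)
  nb ##.##: next=#  (t=1,i=3, bit27=1)
  nb ##.#.: next=#  (t=4,i=2, bit26=1)
  nb ##..#: next=#  (t=1,i=9, bit25=1)
  nb ##...: next=.  (t=0,i=3, bit24=0)
  nb #.###: next=#  (t=0,i=11, bit23=1)
  nb #.##.: next=.  (t=8,i=1, bit22=0)
  nb #.#.#: next=#  (t=8,i=12, bit21=1)
  nb #.#..: next=#  (t=4,i=3, bit20=1)
  nb #..##: next=#  (t=1,i=0, bit19=1)
  nb #..#.: next=#  (t=0,i=8, bit18=1)
  nb #...#: next=#  (t=0,i=4, bit17=1)
  nb #....: next=.  (t=3,i=9, bit16=0)
  nb .####: next=.  (t=0,i=12, bit15=0)
  nb .###.: next=#  (t=5,i=9, bit14=1)
  nb .##.#: next=#  (t=1,i=2, bit13=1)
  nb .##..: next=.  (t=4,i=7, bit12=0)
  nb .#.##: next=.  (t=0,i=10, bit11=0)
  nb .#.#.: next=.  (t=7,i=4, bit10=0)
  nb .#..#: next=#  (t=0,i=7, bit9=1)
  nb .#...: next=#  (t=7,i=6, bit8=1)
  nb ..###: next=#  (t=2,i=7, bit7=1)
  nb ..##.: next=#  (t=1,i=1, bit6=1)
  nb ..#.#: next=.  (t=0,i=9, bit5=0)
  nb ..#..: next=#  (t=0,i=6, bit4=1)
  nb ...##: next=.  (t=3,i=2, bit3=0)
  nb ...#.: next=#  (t=0,i=5, bit2=1)
  nb ....#: next=#  (t=3,i=1, bit1=1)
  nb .....: next=#  (t=3,i=0, bit0=1)
  bits 01111110101111100110001111010111 = 2126406615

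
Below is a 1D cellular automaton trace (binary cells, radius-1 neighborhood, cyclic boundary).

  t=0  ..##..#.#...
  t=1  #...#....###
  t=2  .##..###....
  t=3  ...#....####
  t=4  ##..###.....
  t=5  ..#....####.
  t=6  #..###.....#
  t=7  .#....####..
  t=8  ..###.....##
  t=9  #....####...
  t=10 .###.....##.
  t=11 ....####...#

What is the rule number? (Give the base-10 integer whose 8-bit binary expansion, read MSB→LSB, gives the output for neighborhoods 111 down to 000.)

17

  [7] ### => .  t=1,i=10
  [6] ##. => .  t=0,i=3
  [5] #.# => .  t=0,i=7
  [4] #.. => #  t=0,i=4
  [3] .## => .  t=0,i=2
  [2] .#. => .  t=0,i=6
  [1] ..# => .  t=0,i=1
  [0] ... => #  t=0,i=0
  bits 00010001 = 17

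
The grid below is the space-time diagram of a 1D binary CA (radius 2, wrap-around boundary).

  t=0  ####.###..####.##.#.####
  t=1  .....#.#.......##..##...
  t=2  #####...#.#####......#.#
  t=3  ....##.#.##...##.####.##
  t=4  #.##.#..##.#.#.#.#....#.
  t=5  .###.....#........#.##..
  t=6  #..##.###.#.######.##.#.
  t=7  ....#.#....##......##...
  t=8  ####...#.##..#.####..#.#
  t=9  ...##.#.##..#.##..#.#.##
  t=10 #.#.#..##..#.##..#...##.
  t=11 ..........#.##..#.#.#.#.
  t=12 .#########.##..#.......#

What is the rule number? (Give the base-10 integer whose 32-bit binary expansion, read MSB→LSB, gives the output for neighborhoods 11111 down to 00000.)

298068239

  ##### -> .   bit 31 = 0  t=0,i=0
  ####. -> .   bit 30 = 0  t=0,i=2
  ###.# -> .   bit 29 = 0  t=0,i=3
  ###.. -> #   bit 28 = 1  t=0,i=7
  ##.## -> .   bit 27 = 0  t=0,i=4
  ##.#. -> .   bit 26 = 0  t=0,i=17
  ##..# -> .   bit 25 = 0  t=0,i=8
  ##... -> #   bit 24 = 1  t=1,i=21
  #.### -> #   bit 23 = 1  t=0,i=5
  #.##. -> #   bit 22 = 1  t=0,i=15
  #.#.# -> .   bit 21 = 0  t=0,i=18
  #.#.. -> .   bit 20 = 0  t=1,i=7
  #..## -> .   bit 19 = 0  t=0,i=9
  #..#. -> #   bit 18 = 1  t=8,i=12
  #...# -> .   bit 17 = 0  t=2,i=6
  #.... -> .   bit 16 = 0  t=1,i=9
  .#### -> .   bit 15 = 0  t=0,i=11
  .###. -> .   bit 14 = 0  t=0,i=6
  .##.# -> #   bit 13 = 1  t=0,i=16
  .##.. -> .   bit 12 = 0  t=1,i=16
  .#.## -> #   bit 11 = 1  t=0,i=19
  .#.#. -> .   bit 10 = 0  t=1,i=6
  .#..# -> .   bit 9 = 0  t=4,i=6
  .#... -> #   bit 8 = 1  t=1,i=8
  ..### -> .   bit 7 = 0  t=0,i=10
  ..##. -> .   bit 6 = 0  t=1,i=15
  ..#.# -> .   bit 5 = 0  t=1,i=5
  ..#.. -> .   bit 4 = 0  t=5,i=9
  ...## -> #   bit 3 = 1  t=1,i=14
  ...#. -> #   bit 2 = 1  t=1,i=4
  ....# -> #   bit 1 = 1  t=1,i=3
  ..... -> #   bit 0 = 1  t=1,i=0
  bits 00010001110001000010100100001111 = 298068239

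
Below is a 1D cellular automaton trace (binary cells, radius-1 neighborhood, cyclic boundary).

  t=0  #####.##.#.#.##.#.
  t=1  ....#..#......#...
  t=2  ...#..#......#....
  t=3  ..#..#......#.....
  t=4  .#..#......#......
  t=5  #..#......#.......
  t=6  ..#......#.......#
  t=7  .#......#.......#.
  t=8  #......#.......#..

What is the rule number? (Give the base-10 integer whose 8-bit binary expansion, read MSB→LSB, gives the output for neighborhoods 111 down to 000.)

  [7] ### => .  t=0,i=1
  [6] ##. => #  t=0,i=4
  [5] #.# => .  t=0,i=5
  [4] #.. => .  t=1,i=5
  [3] .## => .  t=0,i=0
  [2] .#. => .  t=0,i=9
  [1] ..# => #  t=1,i=3
  [0] ... => .  t=1,i=0
  bits 01000010 = 66

66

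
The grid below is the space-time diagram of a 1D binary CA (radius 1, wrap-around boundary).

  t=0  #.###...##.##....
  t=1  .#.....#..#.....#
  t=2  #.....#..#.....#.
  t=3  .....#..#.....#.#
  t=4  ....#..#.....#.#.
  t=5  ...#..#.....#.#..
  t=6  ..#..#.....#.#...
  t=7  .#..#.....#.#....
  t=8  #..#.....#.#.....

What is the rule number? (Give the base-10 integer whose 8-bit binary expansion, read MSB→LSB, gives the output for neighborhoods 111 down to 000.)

34

  ###|.  b7=0 t=0,i=3
  ##.|.  b6=0 t=0,i=4
  #.#|#  b5=1 t=0,i=1
  #..|.  b4=0 t=0,i=5
  .##|.  b3=0 t=0,i=2
  .#.|.  b2=0 t=0,i=0
  ..#|#  b1=1 t=0,i=7
  ...|.  b0=0 t=0,i=6
  bits 00100010 = 34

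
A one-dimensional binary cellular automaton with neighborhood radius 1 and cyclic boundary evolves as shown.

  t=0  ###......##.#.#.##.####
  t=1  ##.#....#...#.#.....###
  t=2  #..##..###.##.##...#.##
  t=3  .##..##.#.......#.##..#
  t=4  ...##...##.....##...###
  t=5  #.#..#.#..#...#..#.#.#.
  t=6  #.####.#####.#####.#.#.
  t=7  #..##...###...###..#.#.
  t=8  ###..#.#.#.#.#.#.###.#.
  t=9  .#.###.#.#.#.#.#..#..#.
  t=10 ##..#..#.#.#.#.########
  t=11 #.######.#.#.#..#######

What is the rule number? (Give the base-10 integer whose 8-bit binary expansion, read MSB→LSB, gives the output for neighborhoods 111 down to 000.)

  ###|#  b7=1 t=0,i=0
  ##.|.  b6=0 t=0,i=2
  #.#|.  b5=0 t=0,i=11
  #..|#  b4=1 t=0,i=3
  .##|.  b3=0 t=0,i=9
  .#.|#  b2=1 t=0,i=12
  ..#|#  b1=1 t=0,i=8
  ...|.  b0=0 t=0,i=4
  bits 10010110 = 150

150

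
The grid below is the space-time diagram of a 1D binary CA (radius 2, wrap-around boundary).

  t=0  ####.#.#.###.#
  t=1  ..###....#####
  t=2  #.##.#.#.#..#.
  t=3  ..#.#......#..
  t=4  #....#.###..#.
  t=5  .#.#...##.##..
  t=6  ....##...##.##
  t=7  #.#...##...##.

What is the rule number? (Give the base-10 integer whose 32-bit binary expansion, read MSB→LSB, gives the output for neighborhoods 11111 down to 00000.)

1875263875

  [31] ##### => .  t=0,i=1
  [30] ####. => #  t=0,i=2
  [29] ###.# => #  t=0,i=3
  [28] ###.. => .  t=1,i=4
  [27] ##.## => #  t=0,i=12
  [26] ##.#. => #  t=0,i=4
  [25] ##..# => #  t=1,i=0
  [24] ##... => #  t=1,i=5
  [23] #.### => #  t=0,i=9
  [22] #.##. => #  t=2,i=2
  [21] #.#.# => .  t=0,i=5
  [20] #.#.. => .  t=2,i=9
  [19] #..## => .  t=1,i=1
  [18] #..#. => #  t=2,i=11
  [17] #...# => #  t=5,i=5
  [16] #.... => .  t=1,i=6
  [15] .#### => .  t=0,i=0
  [14] .###. => #  t=0,i=10
  [13] .##.# => .  t=2,i=3
  [12] .##.. => .  t=5,i=11
  [11] .#.## => .  t=0,i=8
  [10] .#.#. => .  t=0,i=6
  [9] .#..# => .  t=2,i=10
  [8] .#... => #  t=3,i=5
  [7] ..### => #  t=1,i=2
  [6] ..##. => .  t=5,i=7
  [5] ..#.# => .  t=2,i=12
  [4] ..#.. => .  t=3,i=11
  [3] ...## => .  t=1,i=8
  [2] ...#. => .  t=3,i=1
  [1] ....# => #  t=1,i=7
  [0] ..... => #  t=3,i=7
  bits 01101111110001100100000110000011 = 1875263875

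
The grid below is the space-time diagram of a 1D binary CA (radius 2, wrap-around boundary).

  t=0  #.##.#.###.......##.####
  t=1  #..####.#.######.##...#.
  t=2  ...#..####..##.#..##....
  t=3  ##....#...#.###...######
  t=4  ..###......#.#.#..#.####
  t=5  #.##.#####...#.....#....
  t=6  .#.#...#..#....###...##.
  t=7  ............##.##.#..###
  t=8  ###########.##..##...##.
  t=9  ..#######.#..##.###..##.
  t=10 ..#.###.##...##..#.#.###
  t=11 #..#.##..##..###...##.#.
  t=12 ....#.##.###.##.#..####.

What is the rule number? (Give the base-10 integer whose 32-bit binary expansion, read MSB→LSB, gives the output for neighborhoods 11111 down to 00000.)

  nb #####: next=#  (t=0,i=22, bit31=1)
  nb ####.: next=.  (t=0,i=23, bit30=0)
  nb ###.#: next=#  (t=0,i=0, bit29=1)
  nb ###..: next=.  (t=0,i=9, bit28=0)
  nb ##.##: next=.  (t=0,i=1, bit27=0)
  nb ##.#.: next=#  (t=0,i=4, bit26=1)
  nb ##..#: next=#  (t=2,i=10, bit25=1)
  nb ##...: next=#  (t=0,i=10, bit24=1)
  nb #.###: next=.  (t=0,i=7, bit23=0)
  nb #.##.: next=.  (t=0,i=2, bit22=0)
  nb #.#.#: next=#  (t=0,i=5, bit21=1)
  nb #.#..: next=.  (t=1,i=0, bit20=0)
  nb #..##: next=.  (t=1,i=2, bit19=0)
  nb #..#.: next=.  (t=4,i=17, bit18=0)
  nb #...#: next=.  (t=1,i=20, bit17=0)
  nb #....: next=#  (t=0,i=11, bit16=1)
  nb .####: next=.  (t=0,i=21, bit15=0)
  nb .###.: next=#  (t=0,i=8, bit14=1)
  nb .##.#: next=#  (t=0,i=3, bit13=1)
  nb .##..: next=#  (t=1,i=18, bit12=1)
  nb .#.##: next=#  (t=0,i=6, bit11=1)
  nb .#.#.: next=.  (t=1,i=23, bit10=0)
  nb .#..#: next=.  (t=1,i=1, bit9=0)
  nb .#...: next=.  (t=3,i=7, bit8=0)
  nb ..###: next=#  (t=1,i=3, bit7=1)
  nb ..##.: next=#  (t=0,i=17, bit6=1)
  nb ..#.#: next=.  (t=1,i=22, bit5=0)
  nb ..#..: next=.  (t=2,i=3, bit4=0)
  nb ...##: next=.  (t=0,i=16, bit3=0)
  nb ...#.: next=.  (t=1,i=21, bit2=0)
  nb ....#: next=#  (t=0,i=15, bit1=1)
  nb .....: next=#  (t=0,i=12, bit0=1)
  bits 10100111001000010111100011000011 = 2803988675

2803988675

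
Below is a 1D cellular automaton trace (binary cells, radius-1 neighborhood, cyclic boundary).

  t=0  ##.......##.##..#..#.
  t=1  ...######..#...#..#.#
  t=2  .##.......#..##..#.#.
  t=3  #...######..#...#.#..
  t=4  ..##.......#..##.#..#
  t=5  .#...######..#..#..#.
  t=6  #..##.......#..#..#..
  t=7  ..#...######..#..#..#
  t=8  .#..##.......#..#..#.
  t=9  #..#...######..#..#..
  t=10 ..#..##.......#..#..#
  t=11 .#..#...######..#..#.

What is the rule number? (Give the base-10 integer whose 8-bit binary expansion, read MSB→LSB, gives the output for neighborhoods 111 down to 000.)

  nb ###: next=.  (t=1,i=4, bit7=0)
  nb ##.: next=.  (t=0,i=1, bit6=0)
  nb #.#: next=#  (t=0,i=11, bit5=1)
  nb #..: next=.  (t=0,i=2, bit4=0)
  nb .##: next=.  (t=0,i=0, bit3=0)
  nb .#.: next=.  (t=0,i=16, bit2=0)
  nb ..#: next=#  (t=0,i=8, bit1=1)
  nb ...: next=#  (t=0,i=3, bit0=1)
  bits 00100011 = 35

35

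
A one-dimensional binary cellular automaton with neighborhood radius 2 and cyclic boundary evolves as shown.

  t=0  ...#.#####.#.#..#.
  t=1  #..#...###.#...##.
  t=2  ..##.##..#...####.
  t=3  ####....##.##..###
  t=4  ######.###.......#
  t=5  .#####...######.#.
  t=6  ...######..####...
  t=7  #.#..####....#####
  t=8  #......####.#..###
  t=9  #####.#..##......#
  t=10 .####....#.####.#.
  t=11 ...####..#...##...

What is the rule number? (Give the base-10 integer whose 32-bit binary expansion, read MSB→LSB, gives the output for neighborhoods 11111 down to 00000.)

  nb #####: next=#  (t=0,i=7, bit31=1)
  nb ####.: next=#  (t=0,i=8, bit30=1)
  nb ###.#: next=#  (t=0,i=9, bit29=1)
  nb ###..: next=#  (t=2,i=16, bit28=1)
  nb ##.##: next=.  (t=2,i=4, bit27=0)
  nb ##.#.: next=.  (t=0,i=10, bit26=0)
  nb ##..#: next=.  (t=2,i=7, bit25=0)
  nb ##...: next=#  (t=2,i=17, bit24=1)
  nb #.###: next=.  (t=0,i=5, bit23=0)
  nb #.##.: next=.  (t=2,i=5, bit22=0)
  nb #.#.#: next=#  (t=0,i=11, bit21=1)
  nb #.#..: next=.  (t=0,i=13, bit20=0)
  nb #..##: next=.  (t=3,i=14, bit19=0)
  nb #..#.: next=#  (t=0,i=15, bit18=1)
  nb #...#: next=#  (t=1,i=5, bit17=1)
  nb #....: next=#  (t=0,i=0, bit16=1)
  nb .####: next=.  (t=0,i=6, bit15=0)
  nb .###.: next=.  (t=1,i=8, bit14=0)
  nb .##.#: next=#  (t=1,i=16, bit13=1)
  nb .##..: next=.  (t=2,i=6, bit12=0)
  nb .#.##: next=.  (t=0,i=4, bit11=0)
  nb .#.#.: next=.  (t=0,i=12, bit10=0)
  nb .#..#: next=.  (t=0,i=14, bit9=0)
  nb .#...: next=.  (t=0,i=17, bit8=0)
  nb ..###: next=.  (t=1,i=7, bit7=0)
  nb ..##.: next=#  (t=1,i=15, bit6=1)
  nb ..#.#: next=#  (t=0,i=3, bit5=1)
  nb ..#..: next=#  (t=0,i=16, bit4=1)
  nb ...##: next=#  (t=1,i=6, bit3=1)
  nb ...#.: next=.  (t=0,i=2, bit2=0)
  nb ....#: next=.  (t=0,i=1, bit1=0)
  nb .....: next=#  (t=4,i=12, bit0=1)
  bits 11110001001001110010000001111001 = 4045873273

4045873273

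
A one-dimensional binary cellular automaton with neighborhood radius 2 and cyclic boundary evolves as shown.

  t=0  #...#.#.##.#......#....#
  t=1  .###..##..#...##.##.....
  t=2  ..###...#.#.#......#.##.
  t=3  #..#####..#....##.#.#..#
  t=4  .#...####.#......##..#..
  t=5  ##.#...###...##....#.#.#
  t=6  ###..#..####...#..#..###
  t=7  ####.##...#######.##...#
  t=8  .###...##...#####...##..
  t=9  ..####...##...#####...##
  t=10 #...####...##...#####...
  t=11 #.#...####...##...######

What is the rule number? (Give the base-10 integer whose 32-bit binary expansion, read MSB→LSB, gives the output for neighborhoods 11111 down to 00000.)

4154608149

  #####|#  b31=1 t=3,i=5
  ####.|#  b30=1 t=3,i=6
  ###.#|#  b29=1 t=4,i=8
  ###..|#  b28=1 t=1,i=3
  ##.##|.  b27=0 t=1,i=16
  ##.#.|#  b26=1 t=0,i=10
  ##..#|#  b25=1 t=1,i=4
  ##...|#  b24=1 t=0,i=1
  #.###|#  b23=1 t=5,i=23
  #.##.|.  b22=0 t=0,i=8
  #.#.#|#  b21=1 t=0,i=6
  #.#..|.  b20=0 t=0,i=11
  #..##|.  b19=0 t=1,i=5
  #..#.|.  b18=0 t=1,i=9
  #...#|#  b17=1 t=0,i=2
  #....|.  b16=0 t=0,i=13
  .####|.  b15=0 t=3,i=4
  .###.|#  b14=1 t=1,i=2
  .##.#|.  b13=0 t=0,i=9
  .##..|.  b12=0 t=0,i=0
  .#.##|#  b11=1 t=0,i=7
  .#.#.|.  b10=0 t=0,i=5
  .#..#|#  b9=1 t=3,i=21
  .#...|.  b8=0 t=0,i=12
  ..###|.  b7=0 t=1,i=1
  ..##.|.  b6=0 t=0,i=23
  ..#.#|.  b5=0 t=0,i=4
  ..#..|#  b4=1 t=0,i=18
  ...##|.  b3=0 t=0,i=22
  ...#.|#  b2=1 t=0,i=3
  ....#|.  b1=0 t=0,i=16
  .....|#  b0=1 t=0,i=14
  bits 11110111101000100100101000010101 = 4154608149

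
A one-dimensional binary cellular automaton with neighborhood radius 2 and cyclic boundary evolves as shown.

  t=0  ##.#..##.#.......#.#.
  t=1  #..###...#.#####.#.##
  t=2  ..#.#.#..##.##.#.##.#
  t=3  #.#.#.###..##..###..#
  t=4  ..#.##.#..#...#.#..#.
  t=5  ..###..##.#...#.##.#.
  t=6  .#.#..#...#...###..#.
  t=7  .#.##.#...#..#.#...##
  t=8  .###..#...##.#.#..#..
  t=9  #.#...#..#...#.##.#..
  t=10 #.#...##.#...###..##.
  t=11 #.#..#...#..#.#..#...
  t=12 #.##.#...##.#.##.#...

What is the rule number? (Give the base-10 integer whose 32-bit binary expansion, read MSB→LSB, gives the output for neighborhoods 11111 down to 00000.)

2843331131

  #####|#  b31=1 t=1,i=13
  ####.|.  b30=0 t=1,i=14
  ###.#|#  b29=1 t=1,i=15
  ###..|.  b28=0 t=1,i=0
  ##.##|#  b27=1 t=2,i=11
  ##.#.|.  b26=0 t=0,i=2
  ##..#|.  b25=0 t=1,i=1
  ##...|#  b24=1 t=1,i=6
  #.###|.  b23=0 t=1,i=11
  #.##.|#  b22=1 t=0,i=0
  #.#.#|#  b21=1 t=0,i=19
  #.#..|#  b20=1 t=0,i=3
  #..##|#  b19=1 t=0,i=5
  #..#.|.  b18=0 t=2,i=1
  #...#|.  b17=0 t=1,i=7
  #....|#  b16=1 t=0,i=11
  .####|#  b15=1 t=1,i=12
  .###.|#  b14=1 t=1,i=4
  .##.#|.  b13=0 t=0,i=1
  .##..|.  b12=0 t=3,i=12
  .#.##|#  b11=1 t=0,i=20
  .#.#.|.  b10=0 t=0,i=18
  .#..#|#  b9=1 t=0,i=4
  .#...|.  b8=0 t=0,i=10
  ..###|.  b7=0 t=1,i=3
  ..##.|.  b6=0 t=0,i=6
  ..#.#|#  b5=1 t=0,i=17
  ..#..|#  b4=1 t=4,i=10
  ...##|#  b3=1 t=5,i=1
  ...#.|.  b2=0 t=0,i=16
  ....#|#  b1=1 t=0,i=15
  .....|#  b0=1 t=0,i=12
  bits 10101001011110011100101000111011 = 2843331131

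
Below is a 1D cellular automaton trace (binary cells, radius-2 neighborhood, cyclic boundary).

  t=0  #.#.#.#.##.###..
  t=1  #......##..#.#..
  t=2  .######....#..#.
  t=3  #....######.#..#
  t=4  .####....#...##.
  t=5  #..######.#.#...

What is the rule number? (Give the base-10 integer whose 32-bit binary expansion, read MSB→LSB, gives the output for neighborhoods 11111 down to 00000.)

1372130095

  nb #####: next=.  (t=2,i=3, bit31=0)
  nb ####.: next=#  (t=2,i=5, bit30=1)
  nb ###.#: next=.  (t=3,i=10, bit29=0)
  nb ###..: next=#  (t=0,i=13, bit28=1)
  nb ##.##: next=.  (t=0,i=10, bit27=0)
  nb ##.#.: next=.  (t=3,i=11, bit26=0)
  nb ##..#: next=.  (t=0,i=14, bit25=0)
  nb ##...: next=#  (t=2,i=7, bit24=1)
  nb #.###: next=#  (t=0,i=11, bit23=1)
  nb #.##.: next=#  (t=0,i=8, bit22=1)
  nb #.#.#: next=.  (t=0,i=2, bit21=0)
  nb #.#..: next=.  (t=1,i=13, bit20=0)
  nb #..##: next=#  (t=2,i=0, bit19=1)
  nb #..#.: next=.  (t=0,i=15, bit18=0)
  nb #...#: next=.  (t=4,i=11, bit17=0)
  nb #....: next=#  (t=1,i=2, bit16=1)
  nb .####: next=.  (t=2,i=2, bit15=0)
  nb .###.: next=.  (t=0,i=12, bit14=0)
  nb .##.#: next=.  (t=0,i=9, bit13=0)
  nb .##..: next=.  (t=1,i=8, bit12=0)
  nb .#.##: next=#  (t=0,i=7, bit11=1)
  nb .#.#.: next=.  (t=0,i=1, bit10=0)
  nb .#..#: next=#  (t=1,i=14, bit9=1)
  nb .#...: next=#  (t=1,i=1, bit8=1)
  nb ..###: next=.  (t=2,i=1, bit7=0)
  nb ..##.: next=.  (t=1,i=7, bit6=0)
  nb ..#.#: next=#  (t=0,i=0, bit5=1)
  nb ..#..: next=.  (t=1,i=0, bit4=0)
  nb ...##: next=#  (t=1,i=6, bit3=1)
  nb ...#.: next=#  (t=2,i=10, bit2=1)
  nb ....#: next=#  (t=1,i=5, bit1=1)
  nb .....: next=#  (t=1,i=3, bit0=1)
  bits 01010001110010010000101100101111 = 1372130095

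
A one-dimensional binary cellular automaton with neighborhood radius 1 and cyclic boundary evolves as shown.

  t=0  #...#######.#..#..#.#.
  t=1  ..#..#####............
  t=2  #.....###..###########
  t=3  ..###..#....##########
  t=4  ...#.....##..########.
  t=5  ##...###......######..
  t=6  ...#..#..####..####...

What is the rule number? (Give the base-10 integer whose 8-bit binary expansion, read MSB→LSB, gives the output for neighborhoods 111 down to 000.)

  [7] ### => #  t=0,i=5
  [6] ##. => .  t=0,i=10
  [5] #.# => .  t=0,i=11
  [4] #.. => .  t=0,i=1
  [3] .## => .  t=0,i=4
  [2] .#. => .  t=0,i=0
  [1] ..# => .  t=0,i=3
  [0] ... => #  t=0,i=2
  bits 10000001 = 129

129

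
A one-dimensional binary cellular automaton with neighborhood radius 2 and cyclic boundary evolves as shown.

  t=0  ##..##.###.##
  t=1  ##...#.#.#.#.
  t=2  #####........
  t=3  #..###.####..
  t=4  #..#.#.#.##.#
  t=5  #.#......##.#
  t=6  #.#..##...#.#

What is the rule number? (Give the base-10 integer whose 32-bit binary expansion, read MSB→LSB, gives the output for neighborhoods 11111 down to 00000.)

1909862549

  ##### -> .   bit 31 = 0  t=2,i=2
  ####. -> #   bit 30 = 1  t=0,i=0
  ###.# -> #   bit 29 = 1  t=0,i=9
  ###.. -> #   bit 28 = 1  t=0,i=1
  ##.## -> .   bit 27 = 0  t=0,i=6
  ##.#. -> .   bit 26 = 0  t=5,i=1
  ##..# -> .   bit 25 = 0  t=0,i=2
  ##... -> #   bit 24 = 1  t=1,i=2
  #.### -> #   bit 23 = 1  t=0,i=7
  #.##. -> #   bit 22 = 1  t=1,i=0
  #.#.# -> .   bit 21 = 0  t=1,i=7
  #.#.. -> #   bit 20 = 1  t=5,i=2
  #..## -> .   bit 19 = 0  t=0,i=3
  #..#. -> #   bit 18 = 1  t=3,i=12
  #...# -> #   bit 17 = 1  t=1,i=3
  #.... -> .   bit 16 = 0  t=2,i=6
  .#### -> .   bit 15 = 0  t=0,i=12
  .###. -> .   bit 14 = 0  t=0,i=8
  .##.# -> #   bit 13 = 1  t=0,i=5
  .##.. -> #   bit 12 = 1  t=1,i=1
  .#.## -> .   bit 11 = 0  t=1,i=12
  .#.#. -> .   bit 10 = 0  t=1,i=6
  .#..# -> .   bit 9 = 0  t=3,i=1
  .#... -> .   bit 8 = 0  t=5,i=3
  ..### -> #   bit 7 = 1  t=2,i=0
  ..##. -> .   bit 6 = 0  t=0,i=4
  ..#.# -> .   bit 5 = 0  t=1,i=5
  ..#.. -> #   bit 4 = 1  t=3,i=0
  ...## -> .   bit 3 = 0  t=2,i=12
  ...#. -> #   bit 2 = 1  t=1,i=4
  ....# -> .   bit 1 = 0  t=2,i=11
  ..... -> #   bit 0 = 1  t=2,i=7
  bits 01110001110101100011000010010101 = 1909862549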